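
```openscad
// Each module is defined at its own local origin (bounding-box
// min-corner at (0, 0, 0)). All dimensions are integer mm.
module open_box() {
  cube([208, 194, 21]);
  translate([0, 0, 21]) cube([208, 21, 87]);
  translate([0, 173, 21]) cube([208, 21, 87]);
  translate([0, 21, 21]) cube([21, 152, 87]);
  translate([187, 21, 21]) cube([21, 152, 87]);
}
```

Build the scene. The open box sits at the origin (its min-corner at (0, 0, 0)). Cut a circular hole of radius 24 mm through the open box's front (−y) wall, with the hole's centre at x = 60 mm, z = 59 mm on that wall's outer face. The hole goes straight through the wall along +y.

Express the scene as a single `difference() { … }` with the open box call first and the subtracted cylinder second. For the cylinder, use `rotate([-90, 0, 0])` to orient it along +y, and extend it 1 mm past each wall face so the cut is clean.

difference() {
  open_box();
  translate([60, -1, 59]) rotate([-90, 0, 0]) cylinder(h = 23, r = 24);
}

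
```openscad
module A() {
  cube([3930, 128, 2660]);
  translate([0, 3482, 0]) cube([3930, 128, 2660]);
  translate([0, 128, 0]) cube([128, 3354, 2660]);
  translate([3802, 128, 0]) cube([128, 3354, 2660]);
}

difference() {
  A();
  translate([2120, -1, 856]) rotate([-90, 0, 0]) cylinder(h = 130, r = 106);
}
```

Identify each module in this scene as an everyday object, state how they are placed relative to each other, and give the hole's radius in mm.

A is a house frame. The house frame has a circular hole through its front wall. The hole's radius is 106 mm.

The subtracted cylinder has r = 106 mm.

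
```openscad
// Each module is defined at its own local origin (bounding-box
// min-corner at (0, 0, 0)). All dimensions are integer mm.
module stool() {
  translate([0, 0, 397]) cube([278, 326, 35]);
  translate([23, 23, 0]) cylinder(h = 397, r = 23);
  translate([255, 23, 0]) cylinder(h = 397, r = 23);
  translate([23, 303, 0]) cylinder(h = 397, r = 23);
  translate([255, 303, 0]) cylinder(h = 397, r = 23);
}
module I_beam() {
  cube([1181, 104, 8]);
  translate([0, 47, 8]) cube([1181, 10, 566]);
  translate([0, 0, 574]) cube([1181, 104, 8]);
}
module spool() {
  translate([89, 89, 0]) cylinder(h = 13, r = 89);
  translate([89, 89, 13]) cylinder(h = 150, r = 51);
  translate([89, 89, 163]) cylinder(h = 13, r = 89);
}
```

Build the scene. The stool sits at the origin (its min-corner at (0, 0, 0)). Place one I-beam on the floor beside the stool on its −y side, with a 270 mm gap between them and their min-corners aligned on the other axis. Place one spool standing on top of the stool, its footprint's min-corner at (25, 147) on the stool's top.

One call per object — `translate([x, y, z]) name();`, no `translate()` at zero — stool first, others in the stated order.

stool();
translate([0, -374, 0]) I_beam();
translate([25, 147, 432]) spool();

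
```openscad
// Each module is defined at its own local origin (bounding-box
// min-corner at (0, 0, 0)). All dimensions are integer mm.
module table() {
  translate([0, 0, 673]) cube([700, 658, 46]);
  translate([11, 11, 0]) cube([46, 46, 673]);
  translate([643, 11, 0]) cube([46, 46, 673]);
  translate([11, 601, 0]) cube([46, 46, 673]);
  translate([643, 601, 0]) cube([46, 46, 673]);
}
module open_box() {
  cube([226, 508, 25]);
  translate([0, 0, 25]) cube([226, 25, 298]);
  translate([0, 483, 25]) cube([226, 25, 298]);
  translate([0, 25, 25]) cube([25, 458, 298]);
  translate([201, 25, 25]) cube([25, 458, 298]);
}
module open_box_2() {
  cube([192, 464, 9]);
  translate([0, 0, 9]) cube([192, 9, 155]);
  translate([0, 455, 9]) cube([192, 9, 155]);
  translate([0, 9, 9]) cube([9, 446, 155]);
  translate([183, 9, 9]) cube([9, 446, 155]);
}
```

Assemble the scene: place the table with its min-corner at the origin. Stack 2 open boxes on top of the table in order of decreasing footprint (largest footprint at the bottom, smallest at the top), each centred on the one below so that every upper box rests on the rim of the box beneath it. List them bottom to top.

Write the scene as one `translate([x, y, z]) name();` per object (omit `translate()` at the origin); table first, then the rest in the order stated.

table();
translate([237, 75, 719]) open_box();
translate([254, 97, 1042]) open_box_2();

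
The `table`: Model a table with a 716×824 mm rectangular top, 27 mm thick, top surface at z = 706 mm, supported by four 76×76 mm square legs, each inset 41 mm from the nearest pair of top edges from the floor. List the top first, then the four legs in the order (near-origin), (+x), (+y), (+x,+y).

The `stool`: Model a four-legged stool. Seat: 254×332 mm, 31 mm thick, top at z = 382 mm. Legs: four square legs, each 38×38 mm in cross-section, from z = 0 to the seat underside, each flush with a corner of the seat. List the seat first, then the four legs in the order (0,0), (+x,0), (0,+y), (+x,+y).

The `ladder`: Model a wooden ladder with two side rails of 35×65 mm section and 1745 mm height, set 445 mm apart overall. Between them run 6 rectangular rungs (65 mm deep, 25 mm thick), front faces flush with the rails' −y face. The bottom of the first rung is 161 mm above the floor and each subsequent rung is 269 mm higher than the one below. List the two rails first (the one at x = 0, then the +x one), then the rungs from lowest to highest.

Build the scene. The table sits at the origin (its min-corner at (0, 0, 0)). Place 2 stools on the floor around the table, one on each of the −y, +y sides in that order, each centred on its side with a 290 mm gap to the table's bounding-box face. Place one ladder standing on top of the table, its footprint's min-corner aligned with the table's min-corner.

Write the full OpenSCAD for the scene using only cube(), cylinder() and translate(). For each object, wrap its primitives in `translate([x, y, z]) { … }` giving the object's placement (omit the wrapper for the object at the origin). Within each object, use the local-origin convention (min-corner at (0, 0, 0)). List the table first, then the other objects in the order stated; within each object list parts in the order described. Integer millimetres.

translate([0, 0, 679]) cube([716, 824, 27]);
translate([41, 41, 0]) cube([76, 76, 679]);
translate([599, 41, 0]) cube([76, 76, 679]);
translate([41, 707, 0]) cube([76, 76, 679]);
translate([599, 707, 0]) cube([76, 76, 679]);
translate([231, -622, 0]) {
  translate([0, 0, 351]) cube([254, 332, 31]);
  cube([38, 38, 351]);
  translate([216, 0, 0]) cube([38, 38, 351]);
  translate([0, 294, 0]) cube([38, 38, 351]);
  translate([216, 294, 0]) cube([38, 38, 351]);
}
translate([231, 1114, 0]) {
  translate([0, 0, 351]) cube([254, 332, 31]);
  cube([38, 38, 351]);
  translate([216, 0, 0]) cube([38, 38, 351]);
  translate([0, 294, 0]) cube([38, 38, 351]);
  translate([216, 294, 0]) cube([38, 38, 351]);
}
translate([0, 0, 706]) {
  cube([35, 65, 1745]);
  translate([410, 0, 0]) cube([35, 65, 1745]);
  translate([35, 0, 161]) cube([375, 65, 25]);
  translate([35, 0, 430]) cube([375, 65, 25]);
  translate([35, 0, 699]) cube([375, 65, 25]);
  translate([35, 0, 968]) cube([375, 65, 25]);
  translate([35, 0, 1237]) cube([375, 65, 25]);
  translate([35, 0, 1506]) cube([375, 65, 25]);
}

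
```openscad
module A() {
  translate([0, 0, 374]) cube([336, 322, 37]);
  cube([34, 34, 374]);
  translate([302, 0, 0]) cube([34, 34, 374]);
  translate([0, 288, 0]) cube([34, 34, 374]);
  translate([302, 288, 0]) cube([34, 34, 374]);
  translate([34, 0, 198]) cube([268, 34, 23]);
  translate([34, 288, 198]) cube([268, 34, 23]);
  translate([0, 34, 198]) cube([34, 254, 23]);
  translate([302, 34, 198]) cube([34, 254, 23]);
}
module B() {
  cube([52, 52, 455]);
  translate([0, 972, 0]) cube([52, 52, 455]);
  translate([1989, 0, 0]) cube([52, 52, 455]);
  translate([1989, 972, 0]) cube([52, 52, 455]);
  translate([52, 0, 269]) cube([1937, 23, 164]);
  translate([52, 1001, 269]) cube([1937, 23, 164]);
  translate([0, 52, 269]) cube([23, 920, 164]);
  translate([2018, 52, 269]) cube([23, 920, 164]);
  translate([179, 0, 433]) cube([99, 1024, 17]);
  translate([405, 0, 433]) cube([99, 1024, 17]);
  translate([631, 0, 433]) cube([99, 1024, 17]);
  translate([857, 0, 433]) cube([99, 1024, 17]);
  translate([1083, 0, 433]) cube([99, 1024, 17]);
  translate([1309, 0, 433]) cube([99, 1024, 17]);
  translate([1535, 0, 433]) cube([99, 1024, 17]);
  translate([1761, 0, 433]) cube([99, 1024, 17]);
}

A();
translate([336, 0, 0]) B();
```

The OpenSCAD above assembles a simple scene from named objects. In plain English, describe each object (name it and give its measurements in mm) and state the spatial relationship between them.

A is a four-legged stool. The seat is a 336×322×37 mm slab whose top surface is at z = 411 mm; four square legs, each 34×34 mm in cross-section, run from the floor (z = 0) to the underside of the seat, each flush with a corner of the seat. Four stretchers, 34 mm wide and 23 mm tall, connect adjacent legs with their undersides at z = 198 mm, each running between the inner faces of the legs it joins and aligned with the legs' outer faces on the other axis.

B is a bed frame 2041 mm long (x) by 1024 mm wide (y). Four 52×52 mm corner posts, 455 mm tall, at the corners of the footprint. Four rails of 23 mm thickness and 164 mm height run between adjacent posts with their undersides at z = 269 mm, their outer faces flush with the outside of the frame (the two x-running rails run between the posts' inner faces; the two y-running rails run between the posts' inner faces). 8 slats, each 99 mm wide (x) and 17 mm thick, lie across the top of the two x-running rails, running the full 1024 mm width of the frame in y; the slats are evenly spaced along x between the inner faces of the end posts with equal gaps (rounded down to the nearest mm) at the −x end and between each pair — any rounding remainder accumulates at the +x end.

The bed frame is against the stool's +x side, with their −y faces flush.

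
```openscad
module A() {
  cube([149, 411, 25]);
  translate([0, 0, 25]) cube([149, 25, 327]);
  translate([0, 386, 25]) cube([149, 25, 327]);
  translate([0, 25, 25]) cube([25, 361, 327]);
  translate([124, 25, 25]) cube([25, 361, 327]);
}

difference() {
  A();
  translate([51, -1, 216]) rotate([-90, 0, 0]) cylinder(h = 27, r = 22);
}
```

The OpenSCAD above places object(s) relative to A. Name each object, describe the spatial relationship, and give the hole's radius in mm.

A is an open box. The open box has a circular hole through its front wall. The hole's radius is 22 mm.

The subtracted cylinder has r = 22 mm.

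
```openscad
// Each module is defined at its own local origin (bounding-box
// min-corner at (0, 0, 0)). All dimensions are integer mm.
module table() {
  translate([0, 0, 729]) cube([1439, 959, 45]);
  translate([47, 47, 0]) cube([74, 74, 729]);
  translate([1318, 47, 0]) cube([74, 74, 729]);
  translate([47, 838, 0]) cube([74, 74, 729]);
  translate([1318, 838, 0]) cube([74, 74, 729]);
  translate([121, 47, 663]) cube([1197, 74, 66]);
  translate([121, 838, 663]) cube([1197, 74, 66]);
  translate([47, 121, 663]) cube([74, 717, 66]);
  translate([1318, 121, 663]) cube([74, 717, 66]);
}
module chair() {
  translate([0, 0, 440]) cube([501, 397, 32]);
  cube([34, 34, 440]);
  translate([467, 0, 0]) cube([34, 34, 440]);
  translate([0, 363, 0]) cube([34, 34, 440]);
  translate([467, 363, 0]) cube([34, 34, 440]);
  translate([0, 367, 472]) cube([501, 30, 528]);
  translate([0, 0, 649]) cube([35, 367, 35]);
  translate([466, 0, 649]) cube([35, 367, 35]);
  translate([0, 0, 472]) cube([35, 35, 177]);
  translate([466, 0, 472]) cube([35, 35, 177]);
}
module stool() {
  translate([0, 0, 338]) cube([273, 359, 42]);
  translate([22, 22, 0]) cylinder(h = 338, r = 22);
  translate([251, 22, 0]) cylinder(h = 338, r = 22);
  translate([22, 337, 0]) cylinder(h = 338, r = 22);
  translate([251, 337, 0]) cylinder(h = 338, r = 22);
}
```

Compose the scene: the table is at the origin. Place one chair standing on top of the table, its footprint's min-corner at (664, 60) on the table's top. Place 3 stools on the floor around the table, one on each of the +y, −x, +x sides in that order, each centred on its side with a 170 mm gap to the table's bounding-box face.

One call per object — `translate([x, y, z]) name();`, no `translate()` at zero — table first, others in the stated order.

table();
translate([664, 60, 774]) chair();
translate([583, 1129, 0]) stool();
translate([-443, 300, 0]) stool();
translate([1609, 300, 0]) stool();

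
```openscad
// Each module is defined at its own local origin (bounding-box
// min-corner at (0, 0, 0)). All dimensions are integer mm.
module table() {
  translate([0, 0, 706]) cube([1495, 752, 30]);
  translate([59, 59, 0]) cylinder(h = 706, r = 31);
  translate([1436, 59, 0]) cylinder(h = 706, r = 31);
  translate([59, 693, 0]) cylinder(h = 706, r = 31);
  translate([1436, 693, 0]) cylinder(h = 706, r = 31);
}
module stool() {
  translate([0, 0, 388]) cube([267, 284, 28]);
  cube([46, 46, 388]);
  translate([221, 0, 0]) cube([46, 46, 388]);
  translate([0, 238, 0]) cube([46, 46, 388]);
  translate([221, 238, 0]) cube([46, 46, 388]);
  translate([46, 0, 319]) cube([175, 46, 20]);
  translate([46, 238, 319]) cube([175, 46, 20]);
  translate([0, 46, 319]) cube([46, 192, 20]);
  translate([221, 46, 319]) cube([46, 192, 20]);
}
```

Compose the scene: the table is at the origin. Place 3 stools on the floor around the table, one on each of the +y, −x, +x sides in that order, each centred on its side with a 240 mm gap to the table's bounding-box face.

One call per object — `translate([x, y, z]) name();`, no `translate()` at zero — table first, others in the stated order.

table();
translate([614, 992, 0]) stool();
translate([-507, 234, 0]) stool();
translate([1735, 234, 0]) stool();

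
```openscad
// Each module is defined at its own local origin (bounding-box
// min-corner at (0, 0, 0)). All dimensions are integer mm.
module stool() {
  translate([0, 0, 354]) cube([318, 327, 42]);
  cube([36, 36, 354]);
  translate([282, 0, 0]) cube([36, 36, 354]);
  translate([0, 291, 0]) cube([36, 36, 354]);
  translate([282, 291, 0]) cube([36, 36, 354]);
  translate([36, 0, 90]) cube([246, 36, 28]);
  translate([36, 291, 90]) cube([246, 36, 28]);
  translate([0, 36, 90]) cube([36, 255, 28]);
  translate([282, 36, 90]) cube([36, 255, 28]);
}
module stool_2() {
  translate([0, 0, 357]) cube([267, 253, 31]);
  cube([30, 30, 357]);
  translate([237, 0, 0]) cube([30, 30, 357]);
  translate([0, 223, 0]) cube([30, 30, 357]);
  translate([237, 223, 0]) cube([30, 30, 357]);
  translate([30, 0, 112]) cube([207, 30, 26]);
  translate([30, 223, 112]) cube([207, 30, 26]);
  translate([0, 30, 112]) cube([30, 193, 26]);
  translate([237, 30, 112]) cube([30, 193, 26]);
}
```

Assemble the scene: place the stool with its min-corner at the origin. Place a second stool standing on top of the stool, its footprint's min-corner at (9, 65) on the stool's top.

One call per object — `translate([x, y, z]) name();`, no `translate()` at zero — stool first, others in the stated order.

stool();
translate([9, 65, 396]) stool_2();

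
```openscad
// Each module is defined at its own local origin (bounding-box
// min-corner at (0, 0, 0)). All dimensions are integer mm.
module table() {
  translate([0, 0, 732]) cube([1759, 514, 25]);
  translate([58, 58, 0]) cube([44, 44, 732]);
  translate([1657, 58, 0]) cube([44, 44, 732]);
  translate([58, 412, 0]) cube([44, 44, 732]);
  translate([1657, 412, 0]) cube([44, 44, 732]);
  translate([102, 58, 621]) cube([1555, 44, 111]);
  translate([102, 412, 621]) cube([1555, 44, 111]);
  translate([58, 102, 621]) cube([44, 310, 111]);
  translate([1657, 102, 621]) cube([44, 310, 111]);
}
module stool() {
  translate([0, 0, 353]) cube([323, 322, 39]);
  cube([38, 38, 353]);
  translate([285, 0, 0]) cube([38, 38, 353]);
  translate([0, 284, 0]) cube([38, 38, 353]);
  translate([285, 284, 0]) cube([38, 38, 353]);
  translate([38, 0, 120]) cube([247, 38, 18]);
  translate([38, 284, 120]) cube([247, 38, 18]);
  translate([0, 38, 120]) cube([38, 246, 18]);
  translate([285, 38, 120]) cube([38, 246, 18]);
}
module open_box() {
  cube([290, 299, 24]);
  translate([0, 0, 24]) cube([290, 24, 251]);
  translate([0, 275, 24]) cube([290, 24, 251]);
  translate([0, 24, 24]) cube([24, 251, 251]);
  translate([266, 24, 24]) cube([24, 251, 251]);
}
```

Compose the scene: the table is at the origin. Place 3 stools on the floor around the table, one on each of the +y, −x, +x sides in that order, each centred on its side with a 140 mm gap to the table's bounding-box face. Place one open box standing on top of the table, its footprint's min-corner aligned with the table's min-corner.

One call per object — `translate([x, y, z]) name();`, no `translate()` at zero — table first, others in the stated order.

table();
translate([718, 654, 0]) stool();
translate([-463, 96, 0]) stool();
translate([1899, 96, 0]) stool();
translate([0, 0, 757]) open_box();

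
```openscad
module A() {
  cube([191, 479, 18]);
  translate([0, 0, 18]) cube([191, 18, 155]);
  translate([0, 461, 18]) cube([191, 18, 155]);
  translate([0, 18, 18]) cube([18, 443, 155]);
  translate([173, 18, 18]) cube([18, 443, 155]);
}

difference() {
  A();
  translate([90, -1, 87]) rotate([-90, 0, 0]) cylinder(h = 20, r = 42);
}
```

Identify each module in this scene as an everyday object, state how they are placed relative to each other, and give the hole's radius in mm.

The subtracted cylinder has r = 42 mm.

A is an open box. The open box has a circular hole through its front wall. The hole's radius is 42 mm.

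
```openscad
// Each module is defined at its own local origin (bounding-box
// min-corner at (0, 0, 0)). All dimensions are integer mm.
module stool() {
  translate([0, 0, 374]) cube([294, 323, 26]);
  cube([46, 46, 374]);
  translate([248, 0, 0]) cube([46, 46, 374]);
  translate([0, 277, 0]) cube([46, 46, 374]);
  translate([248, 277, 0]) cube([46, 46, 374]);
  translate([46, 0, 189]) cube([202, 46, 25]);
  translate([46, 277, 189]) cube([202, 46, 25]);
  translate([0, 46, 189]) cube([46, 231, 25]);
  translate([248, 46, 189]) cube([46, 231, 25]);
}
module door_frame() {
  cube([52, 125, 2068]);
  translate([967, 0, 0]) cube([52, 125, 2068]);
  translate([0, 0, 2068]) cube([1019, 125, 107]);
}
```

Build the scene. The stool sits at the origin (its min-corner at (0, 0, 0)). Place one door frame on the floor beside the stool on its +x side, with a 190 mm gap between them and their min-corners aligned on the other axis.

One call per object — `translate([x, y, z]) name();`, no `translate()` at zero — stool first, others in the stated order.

stool();
translate([484, 0, 0]) door_frame();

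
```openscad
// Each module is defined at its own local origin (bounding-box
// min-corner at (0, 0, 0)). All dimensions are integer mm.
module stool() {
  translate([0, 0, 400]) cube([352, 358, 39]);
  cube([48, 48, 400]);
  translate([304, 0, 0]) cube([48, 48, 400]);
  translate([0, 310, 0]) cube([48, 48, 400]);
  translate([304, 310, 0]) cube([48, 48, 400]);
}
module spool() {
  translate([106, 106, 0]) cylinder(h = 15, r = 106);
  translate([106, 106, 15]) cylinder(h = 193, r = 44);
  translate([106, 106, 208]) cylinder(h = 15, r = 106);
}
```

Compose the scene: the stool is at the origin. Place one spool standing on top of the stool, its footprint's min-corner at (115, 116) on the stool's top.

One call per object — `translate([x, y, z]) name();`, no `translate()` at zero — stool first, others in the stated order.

stool();
translate([115, 116, 439]) spool();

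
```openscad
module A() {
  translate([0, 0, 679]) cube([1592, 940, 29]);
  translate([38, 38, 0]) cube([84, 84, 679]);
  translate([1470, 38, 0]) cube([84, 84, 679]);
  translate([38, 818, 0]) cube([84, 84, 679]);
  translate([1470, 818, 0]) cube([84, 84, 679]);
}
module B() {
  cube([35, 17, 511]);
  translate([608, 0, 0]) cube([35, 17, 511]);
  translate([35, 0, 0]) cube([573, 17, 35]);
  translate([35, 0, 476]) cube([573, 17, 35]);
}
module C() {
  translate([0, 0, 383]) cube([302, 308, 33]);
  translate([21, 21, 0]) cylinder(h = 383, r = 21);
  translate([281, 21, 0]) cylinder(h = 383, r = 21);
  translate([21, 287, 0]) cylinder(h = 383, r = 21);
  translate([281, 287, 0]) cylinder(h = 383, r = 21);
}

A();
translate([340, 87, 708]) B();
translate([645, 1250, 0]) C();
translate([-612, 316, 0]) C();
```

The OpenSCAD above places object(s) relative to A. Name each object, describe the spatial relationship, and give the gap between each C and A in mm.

Each stool's nearest face is 310 mm from the table's bounding box.

A is a table. B is a picture frame. C is a stool. The picture frame is on top of the table. Two stools sit around the table at the +y, −x sides. The gap between each stool and the table is 310 mm.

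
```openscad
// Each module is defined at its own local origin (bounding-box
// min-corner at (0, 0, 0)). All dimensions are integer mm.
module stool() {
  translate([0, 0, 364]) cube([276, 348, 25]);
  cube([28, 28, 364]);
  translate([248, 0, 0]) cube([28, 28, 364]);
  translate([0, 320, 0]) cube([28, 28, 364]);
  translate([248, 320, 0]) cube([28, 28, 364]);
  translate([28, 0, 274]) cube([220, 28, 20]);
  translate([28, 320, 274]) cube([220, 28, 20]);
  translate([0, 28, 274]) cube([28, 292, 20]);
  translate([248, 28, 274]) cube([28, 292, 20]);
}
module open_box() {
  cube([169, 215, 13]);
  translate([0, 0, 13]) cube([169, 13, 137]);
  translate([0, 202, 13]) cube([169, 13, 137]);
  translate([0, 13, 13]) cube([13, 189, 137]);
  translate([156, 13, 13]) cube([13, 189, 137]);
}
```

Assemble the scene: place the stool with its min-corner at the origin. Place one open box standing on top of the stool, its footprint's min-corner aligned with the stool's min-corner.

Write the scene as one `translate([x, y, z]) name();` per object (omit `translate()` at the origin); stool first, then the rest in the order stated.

stool();
translate([0, 0, 389]) open_box();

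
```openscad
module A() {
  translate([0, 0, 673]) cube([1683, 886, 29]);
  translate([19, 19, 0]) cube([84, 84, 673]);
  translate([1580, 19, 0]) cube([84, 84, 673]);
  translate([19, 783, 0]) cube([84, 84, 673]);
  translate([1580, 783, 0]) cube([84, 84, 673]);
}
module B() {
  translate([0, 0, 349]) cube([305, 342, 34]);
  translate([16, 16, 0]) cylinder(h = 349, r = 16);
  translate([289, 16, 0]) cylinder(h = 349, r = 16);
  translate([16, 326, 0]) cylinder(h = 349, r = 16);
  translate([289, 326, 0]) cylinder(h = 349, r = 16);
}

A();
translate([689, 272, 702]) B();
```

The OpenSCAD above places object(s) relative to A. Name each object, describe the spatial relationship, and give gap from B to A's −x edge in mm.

The stool's min-x is at 689; the table's min-x is 0; gap = 689 mm.

A is a table. B is a stool. The stool is on top of the table, centred. The gap from the stool to the table's −x edge is 689 mm.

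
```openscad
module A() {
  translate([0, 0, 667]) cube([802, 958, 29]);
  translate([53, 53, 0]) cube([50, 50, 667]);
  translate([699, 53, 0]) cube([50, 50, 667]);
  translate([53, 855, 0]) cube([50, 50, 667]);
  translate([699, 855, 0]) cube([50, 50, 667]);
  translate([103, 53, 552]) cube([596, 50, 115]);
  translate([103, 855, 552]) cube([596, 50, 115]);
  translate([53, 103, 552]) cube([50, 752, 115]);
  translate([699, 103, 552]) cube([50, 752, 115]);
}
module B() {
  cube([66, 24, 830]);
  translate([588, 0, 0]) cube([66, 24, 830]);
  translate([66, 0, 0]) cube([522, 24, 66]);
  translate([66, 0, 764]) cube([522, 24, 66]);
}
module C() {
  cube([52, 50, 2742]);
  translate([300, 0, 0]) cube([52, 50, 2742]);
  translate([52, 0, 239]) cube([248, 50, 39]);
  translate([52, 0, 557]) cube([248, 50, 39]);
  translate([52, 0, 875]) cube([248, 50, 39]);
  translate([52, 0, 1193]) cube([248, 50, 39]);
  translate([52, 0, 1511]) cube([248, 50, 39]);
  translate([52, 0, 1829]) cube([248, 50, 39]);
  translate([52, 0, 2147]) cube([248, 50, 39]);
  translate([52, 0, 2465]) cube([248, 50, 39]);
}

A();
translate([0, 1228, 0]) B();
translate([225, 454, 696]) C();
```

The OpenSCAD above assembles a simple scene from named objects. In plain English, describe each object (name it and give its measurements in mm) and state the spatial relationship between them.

A is a table: top 802 mm (x) × 958 mm (y), 29 mm thick, upper face at z = 696 mm, on four 50×50 mm square legs, each inset 53 mm from the nearest pair of top edges, running from z = 0 to the bottom of the top. Four apron rails, 50 mm thick and 115 mm tall, run between adjacent legs with their top edges flush with the underside of the top and their outer faces flush with the legs' outer faces.

B is a rectangular picture frame lying in the x–z plane (depth along y). The opening is 522 mm wide (x) by 698 mm tall (z), surrounded by a border 66 mm wide on all four sides. The frame is 24 mm deep and is made of two full-height vertical stiles with two horizontal rails fitted between them.

C is a straight ladder. Two 52×50 mm vertical rails, 2742 mm tall, stand 352 mm apart (outside-to-outside) with their front faces coplanar on the −y side. 8 rungs, each 50 mm deep and 39 mm tall, span between the inner faces of the rails, front faces flush with the rails. The lowest rung's underside is at z = 239 mm and rungs are spaced 318 mm apart (underside to underside).

The picture frame is on the floor beside the table on its +y side. The ladder is on top of the table, centred.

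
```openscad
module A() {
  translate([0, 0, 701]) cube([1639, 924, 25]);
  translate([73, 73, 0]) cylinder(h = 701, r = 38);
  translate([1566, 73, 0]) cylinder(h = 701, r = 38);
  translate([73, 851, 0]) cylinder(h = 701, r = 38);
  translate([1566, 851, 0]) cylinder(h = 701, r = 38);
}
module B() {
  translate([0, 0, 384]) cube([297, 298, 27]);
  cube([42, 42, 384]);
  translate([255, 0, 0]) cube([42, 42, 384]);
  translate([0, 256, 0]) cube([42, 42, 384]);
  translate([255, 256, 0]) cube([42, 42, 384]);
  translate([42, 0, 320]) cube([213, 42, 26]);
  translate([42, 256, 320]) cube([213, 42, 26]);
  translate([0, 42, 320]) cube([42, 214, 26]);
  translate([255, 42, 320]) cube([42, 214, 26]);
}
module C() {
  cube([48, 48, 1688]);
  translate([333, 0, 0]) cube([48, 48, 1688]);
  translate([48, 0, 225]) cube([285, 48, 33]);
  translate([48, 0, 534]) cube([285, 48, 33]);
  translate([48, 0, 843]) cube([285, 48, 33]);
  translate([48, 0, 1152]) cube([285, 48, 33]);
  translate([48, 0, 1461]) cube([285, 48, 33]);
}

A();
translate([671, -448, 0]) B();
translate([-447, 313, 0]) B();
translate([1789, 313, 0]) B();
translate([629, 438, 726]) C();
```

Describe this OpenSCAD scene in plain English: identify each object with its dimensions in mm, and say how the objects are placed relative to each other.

A is a table with a 1639×924 mm rectangular top, 25 mm thick, top surface at z = 726 mm, supported by four round legs of 76 mm diameter, each leg's bounding box inset 35 mm from the nearest pair of top edges, running from the floor.

B is a four-legged stool. The seat is a 297×298×27 mm slab whose top surface is at z = 411 mm; four square legs, each 42×42 mm in cross-section, run from the floor (z = 0) to the underside of the seat, each flush with a corner of the seat. Four stretchers, 42 mm wide and 26 mm tall, connect adjacent legs with their undersides at z = 320 mm, each running between the inner faces of the legs it joins and aligned with the legs' outer faces on the other axis.

C is a straight ladder. Two 48×48 mm vertical rails, 1688 mm tall, stand 381 mm apart (outside-to-outside) with their front faces coplanar on the −y side. 5 rungs, each 48 mm deep and 33 mm tall, span between the inner faces of the rails, front faces flush with the rails. The lowest rung's underside is at z = 225 mm and rungs are spaced 309 mm apart (underside to underside).

Three stools sit around the table at the −y, −x, +x sides. The ladder is on top of the table, centred.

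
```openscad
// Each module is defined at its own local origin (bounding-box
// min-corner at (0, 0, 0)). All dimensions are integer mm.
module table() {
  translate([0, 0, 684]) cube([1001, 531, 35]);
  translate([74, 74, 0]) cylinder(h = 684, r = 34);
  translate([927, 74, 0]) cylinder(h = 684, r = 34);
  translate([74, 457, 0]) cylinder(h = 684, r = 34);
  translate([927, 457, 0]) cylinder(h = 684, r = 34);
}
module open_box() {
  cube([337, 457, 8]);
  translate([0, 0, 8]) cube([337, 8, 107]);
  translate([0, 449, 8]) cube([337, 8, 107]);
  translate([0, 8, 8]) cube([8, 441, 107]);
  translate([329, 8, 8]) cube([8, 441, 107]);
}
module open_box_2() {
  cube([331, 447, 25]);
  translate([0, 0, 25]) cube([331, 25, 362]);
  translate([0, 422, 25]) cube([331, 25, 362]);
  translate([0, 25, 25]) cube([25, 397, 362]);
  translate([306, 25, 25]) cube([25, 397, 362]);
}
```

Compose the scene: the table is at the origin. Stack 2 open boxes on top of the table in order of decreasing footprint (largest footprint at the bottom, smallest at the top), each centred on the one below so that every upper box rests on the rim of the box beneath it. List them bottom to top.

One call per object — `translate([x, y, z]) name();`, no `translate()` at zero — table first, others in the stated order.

table();
translate([332, 37, 719]) open_box();
translate([335, 42, 834]) open_box_2();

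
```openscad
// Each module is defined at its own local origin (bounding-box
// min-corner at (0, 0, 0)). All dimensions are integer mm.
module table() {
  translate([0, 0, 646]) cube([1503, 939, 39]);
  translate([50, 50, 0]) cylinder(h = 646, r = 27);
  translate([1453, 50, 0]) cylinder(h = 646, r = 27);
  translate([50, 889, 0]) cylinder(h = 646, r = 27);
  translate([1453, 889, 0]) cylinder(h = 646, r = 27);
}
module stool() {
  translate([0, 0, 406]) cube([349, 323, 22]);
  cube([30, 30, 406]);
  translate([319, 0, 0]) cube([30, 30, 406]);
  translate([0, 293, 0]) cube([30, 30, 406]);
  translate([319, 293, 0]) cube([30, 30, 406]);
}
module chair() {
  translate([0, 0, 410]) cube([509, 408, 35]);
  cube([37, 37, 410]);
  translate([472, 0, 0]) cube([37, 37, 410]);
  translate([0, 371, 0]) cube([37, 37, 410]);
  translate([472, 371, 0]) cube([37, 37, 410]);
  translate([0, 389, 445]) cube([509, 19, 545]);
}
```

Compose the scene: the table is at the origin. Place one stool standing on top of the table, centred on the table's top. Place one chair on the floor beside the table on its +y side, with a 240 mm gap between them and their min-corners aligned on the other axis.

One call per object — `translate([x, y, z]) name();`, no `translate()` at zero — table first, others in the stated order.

table();
translate([577, 308, 685]) stool();
translate([0, 1179, 0]) chair();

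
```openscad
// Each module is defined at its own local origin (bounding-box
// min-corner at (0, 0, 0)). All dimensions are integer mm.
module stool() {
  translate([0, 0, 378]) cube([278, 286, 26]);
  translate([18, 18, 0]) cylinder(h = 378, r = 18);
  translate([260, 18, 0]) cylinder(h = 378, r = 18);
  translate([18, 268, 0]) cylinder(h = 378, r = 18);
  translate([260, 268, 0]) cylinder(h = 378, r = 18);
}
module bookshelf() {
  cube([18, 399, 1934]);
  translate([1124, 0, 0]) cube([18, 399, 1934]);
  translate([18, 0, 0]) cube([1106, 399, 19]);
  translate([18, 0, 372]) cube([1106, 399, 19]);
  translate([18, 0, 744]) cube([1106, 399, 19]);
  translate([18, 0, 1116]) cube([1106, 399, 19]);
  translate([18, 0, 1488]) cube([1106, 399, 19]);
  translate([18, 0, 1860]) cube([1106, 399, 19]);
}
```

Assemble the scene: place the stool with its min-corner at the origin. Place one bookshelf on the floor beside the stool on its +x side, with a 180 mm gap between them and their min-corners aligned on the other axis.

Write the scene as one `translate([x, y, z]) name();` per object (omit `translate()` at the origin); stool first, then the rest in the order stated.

stool();
translate([458, 0, 0]) bookshelf();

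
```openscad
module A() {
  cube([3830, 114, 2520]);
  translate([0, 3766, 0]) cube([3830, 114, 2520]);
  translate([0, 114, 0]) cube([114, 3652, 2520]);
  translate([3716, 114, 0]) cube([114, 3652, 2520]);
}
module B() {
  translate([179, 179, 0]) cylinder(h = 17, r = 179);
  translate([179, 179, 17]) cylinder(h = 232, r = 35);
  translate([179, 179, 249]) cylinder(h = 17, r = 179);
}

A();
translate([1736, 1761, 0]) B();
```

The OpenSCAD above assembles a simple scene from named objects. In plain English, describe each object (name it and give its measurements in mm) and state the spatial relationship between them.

A is the wall frame of a small rectangular building: four walls, each 2520 mm tall and 114 mm thick, enclosing a footprint 3830 mm (x) by 3880 mm (y) outside-to-outside, with no floor or roof. The front and back walls (the −y and +y sides) span the full width; the two side walls fit between them.

B is a spool: two coaxial disc flanges of radius 179 mm and thickness 17 mm, joined by a core cylinder of radius 35 mm and height 232 mm. The lower flange rests on z = 0 and the three cylinders share a vertical axis.

The spool sits inside the house frame, centred.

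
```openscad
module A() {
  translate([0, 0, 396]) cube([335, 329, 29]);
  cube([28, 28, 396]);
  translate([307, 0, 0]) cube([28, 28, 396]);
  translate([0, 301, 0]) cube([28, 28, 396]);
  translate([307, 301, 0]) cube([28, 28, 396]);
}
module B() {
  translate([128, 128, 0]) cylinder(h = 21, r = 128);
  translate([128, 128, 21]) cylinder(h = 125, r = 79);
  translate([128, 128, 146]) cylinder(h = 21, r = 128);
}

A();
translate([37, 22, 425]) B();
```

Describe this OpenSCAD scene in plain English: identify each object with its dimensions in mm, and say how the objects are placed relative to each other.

A is a four-legged stool. The seat is 335×329 mm, 29 mm thick, top at z = 425 mm. It stands on four square legs, each 28×28 mm in cross-section, from z = 0 to the seat underside, each flush with a corner of the seat.

B is a spool: two coaxial disc flanges of radius 128 mm and thickness 21 mm, joined by a core cylinder of radius 79 mm and height 125 mm. The lower flange rests on z = 0 and the three cylinders share a vertical axis.

The spool is on top of the stool.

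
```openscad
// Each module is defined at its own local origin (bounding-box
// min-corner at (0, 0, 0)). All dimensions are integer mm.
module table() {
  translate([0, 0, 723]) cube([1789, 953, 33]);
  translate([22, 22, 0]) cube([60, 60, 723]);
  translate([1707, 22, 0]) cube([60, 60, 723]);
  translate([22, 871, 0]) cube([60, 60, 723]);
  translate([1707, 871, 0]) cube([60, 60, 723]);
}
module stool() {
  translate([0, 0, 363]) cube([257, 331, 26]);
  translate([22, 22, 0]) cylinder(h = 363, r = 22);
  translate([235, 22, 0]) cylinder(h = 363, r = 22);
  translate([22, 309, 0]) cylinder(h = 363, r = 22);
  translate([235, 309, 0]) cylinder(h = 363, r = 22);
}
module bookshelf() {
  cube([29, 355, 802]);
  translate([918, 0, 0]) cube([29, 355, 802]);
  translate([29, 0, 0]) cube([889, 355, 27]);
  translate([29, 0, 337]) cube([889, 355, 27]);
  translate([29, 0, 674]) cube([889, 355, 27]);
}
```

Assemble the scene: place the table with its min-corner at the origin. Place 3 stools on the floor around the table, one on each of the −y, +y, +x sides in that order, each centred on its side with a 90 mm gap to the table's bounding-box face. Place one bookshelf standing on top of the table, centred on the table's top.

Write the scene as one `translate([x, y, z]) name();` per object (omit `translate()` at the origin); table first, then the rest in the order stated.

table();
translate([766, -421, 0]) stool();
translate([766, 1043, 0]) stool();
translate([1879, 311, 0]) stool();
translate([421, 299, 756]) bookshelf();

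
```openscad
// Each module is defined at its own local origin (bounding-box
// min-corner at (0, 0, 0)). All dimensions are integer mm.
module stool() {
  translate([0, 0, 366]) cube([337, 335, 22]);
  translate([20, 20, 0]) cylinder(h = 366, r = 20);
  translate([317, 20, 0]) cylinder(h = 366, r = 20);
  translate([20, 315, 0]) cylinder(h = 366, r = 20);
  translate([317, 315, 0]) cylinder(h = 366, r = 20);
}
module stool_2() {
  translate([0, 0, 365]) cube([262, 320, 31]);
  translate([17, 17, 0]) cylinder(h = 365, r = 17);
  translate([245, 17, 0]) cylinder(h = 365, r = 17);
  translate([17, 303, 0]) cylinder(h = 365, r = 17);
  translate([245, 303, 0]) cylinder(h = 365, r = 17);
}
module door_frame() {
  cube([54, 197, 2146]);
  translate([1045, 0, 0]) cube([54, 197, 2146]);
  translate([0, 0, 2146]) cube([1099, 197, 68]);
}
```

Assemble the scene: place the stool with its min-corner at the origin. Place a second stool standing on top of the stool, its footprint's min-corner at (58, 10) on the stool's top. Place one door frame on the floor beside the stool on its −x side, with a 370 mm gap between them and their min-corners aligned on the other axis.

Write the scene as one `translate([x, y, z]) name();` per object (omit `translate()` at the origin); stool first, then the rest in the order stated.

stool();
translate([58, 10, 388]) stool_2();
translate([-1469, 0, 0]) door_frame();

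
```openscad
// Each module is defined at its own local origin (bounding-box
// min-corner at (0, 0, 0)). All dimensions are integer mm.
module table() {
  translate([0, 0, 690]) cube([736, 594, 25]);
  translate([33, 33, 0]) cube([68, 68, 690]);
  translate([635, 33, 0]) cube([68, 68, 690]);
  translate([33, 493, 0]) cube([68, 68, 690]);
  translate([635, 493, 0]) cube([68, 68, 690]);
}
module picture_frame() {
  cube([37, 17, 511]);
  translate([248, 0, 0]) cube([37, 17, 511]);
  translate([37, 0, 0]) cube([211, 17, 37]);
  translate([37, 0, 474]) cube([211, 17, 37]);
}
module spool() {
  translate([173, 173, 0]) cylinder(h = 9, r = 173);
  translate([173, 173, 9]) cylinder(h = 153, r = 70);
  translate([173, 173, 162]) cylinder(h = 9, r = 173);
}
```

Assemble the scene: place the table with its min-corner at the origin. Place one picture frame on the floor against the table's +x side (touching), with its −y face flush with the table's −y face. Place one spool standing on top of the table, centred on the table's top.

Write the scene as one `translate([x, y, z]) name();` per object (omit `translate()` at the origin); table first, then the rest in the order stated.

table();
translate([736, 0, 0]) picture_frame();
translate([195, 124, 715]) spool();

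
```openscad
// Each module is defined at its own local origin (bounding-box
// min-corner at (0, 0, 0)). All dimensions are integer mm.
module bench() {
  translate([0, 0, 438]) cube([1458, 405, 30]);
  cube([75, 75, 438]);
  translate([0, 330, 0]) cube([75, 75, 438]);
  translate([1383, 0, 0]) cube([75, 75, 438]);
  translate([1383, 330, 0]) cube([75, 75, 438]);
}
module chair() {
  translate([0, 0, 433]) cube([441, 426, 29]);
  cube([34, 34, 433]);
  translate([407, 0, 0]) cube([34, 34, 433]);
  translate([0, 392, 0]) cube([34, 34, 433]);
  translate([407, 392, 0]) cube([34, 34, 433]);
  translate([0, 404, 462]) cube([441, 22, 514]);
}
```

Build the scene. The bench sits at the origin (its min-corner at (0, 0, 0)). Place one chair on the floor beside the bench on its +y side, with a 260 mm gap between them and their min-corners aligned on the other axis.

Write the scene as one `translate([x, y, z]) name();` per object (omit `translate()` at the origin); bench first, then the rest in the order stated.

bench();
translate([0, 665, 0]) chair();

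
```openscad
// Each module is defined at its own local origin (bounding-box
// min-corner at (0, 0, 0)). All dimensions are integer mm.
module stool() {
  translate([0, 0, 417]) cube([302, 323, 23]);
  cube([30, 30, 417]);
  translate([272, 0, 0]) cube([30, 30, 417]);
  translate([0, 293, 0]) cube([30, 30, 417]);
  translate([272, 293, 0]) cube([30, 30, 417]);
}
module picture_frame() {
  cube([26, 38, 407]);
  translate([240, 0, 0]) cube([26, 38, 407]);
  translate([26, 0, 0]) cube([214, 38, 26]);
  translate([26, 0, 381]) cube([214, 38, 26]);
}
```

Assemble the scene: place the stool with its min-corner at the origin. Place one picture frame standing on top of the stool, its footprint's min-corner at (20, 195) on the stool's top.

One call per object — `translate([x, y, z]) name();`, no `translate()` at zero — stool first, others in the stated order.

stool();
translate([20, 195, 440]) picture_frame();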